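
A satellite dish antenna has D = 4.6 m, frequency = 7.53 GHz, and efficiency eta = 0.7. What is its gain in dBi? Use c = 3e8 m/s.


lambda = c/f = 3e8 / 7.53e+09 = 0.03984064 m
G = eta*(pi*D/lambda)^2 = 0.7*(pi*4.6/0.03984064)^2
G = 92100.2675 (linear)
G = 10*log10(92100.2675) = 49.6426 dBi

49.6426 dBi


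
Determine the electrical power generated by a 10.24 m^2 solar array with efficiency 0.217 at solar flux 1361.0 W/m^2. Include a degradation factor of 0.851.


P = area * eta * S * degradation
P = 10.24 * 0.217 * 1361.0 * 0.851
P = 2573.6375 W

2573.6375 W


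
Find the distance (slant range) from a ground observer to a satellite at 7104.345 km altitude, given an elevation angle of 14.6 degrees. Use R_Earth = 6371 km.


h = 7104.345 km, el = 14.6 deg
d = -R_E*sin(el) + sqrt((R_E*sin(el))^2 + 2*R_E*h + h^2)
d = -6371.0000*sin(0.2548181) + sqrt((6371.0000*0.2520694)^2 + 2*6371.0000*7104.345 + 7104.345^2)
d = 10376.3157 km

10376.3157 km


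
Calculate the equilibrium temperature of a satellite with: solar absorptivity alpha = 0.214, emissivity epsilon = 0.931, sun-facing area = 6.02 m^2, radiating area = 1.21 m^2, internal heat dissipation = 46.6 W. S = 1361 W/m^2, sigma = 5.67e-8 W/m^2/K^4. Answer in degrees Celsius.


Numerator = alpha*S*A_sun + Q_int = 0.214*1361*6.02 + 46.6 = 1799.9491 W
Denominator = eps*sigma*A_rad = 0.931*5.67e-8*1.21 = 6.3873117e-08 W/K^4
T^4 = 2.8180073e+10 K^4
T = 409.7185 K = 136.5685 C

136.5685 degrees Celsius


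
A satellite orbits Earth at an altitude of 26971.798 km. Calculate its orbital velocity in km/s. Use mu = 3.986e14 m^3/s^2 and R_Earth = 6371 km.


r = R_E + alt = 6371.0 + 26971.798 = 33342.7980 km = 3.3342798e+07 m
v = sqrt(mu/r) = sqrt(3.986e14 / 3.3342798e+07) = 3457.5433 m/s = 3.4575 km/s

3.4575 km/s


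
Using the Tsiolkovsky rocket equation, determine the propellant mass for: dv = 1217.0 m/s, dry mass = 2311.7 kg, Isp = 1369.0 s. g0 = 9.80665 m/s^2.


ve = Isp * g0 = 1369.0 * 9.80665 = 13425.303850 m/s
mass ratio = exp(dv/ve) = exp(1217.0/13425.303850) = 1.09488542
m_prop = m_dry * (mr - 1) = 2311.7 * (1.09488542 - 1)
m_prop = 219.3466 kg

219.3466 kg


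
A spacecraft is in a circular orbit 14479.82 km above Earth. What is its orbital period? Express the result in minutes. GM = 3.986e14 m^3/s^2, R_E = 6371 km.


r = 20850.8200 km = 2.085082e+07 m
T = 2*pi*sqrt(r^3/mu) = 2*pi*sqrt(9.0650336e+21 / 3.986e14)
T = 29963.7338 s = 499.3956 min

499.3956 minutes


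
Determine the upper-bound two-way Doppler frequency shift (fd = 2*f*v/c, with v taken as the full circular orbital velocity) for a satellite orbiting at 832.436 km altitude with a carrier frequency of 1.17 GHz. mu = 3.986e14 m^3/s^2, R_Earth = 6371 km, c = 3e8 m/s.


r = 7.203436e+06 m
v = sqrt(mu/r) = 7438.7300 m/s (worst-case radial velocity)
f = 1.17 GHz = 1.17e+09 Hz
fd = 2*f*v/c = 2*1.17e+09*7438.7300/3.0e+08
fd = 58022.0941 Hz

58022.0941 Hz


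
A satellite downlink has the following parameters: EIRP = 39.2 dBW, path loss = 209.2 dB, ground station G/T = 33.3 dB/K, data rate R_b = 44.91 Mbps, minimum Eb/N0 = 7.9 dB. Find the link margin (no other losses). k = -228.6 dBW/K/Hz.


C/N0 = EIRP - FSPL + G/T - k = 39.2 - 209.2 + 33.3 - (-228.6)
C/N0 = 91.9000 dB-Hz
R_b = 44.91 Mbps = 4.491e+07 bps -> 10*log10(R_b) = 76.5234 dB-Hz
Eb/N0 = C/N0 - 10*log10(R_b) = 91.9000 - 76.5234 = 15.3766 dB
Margin = Eb/N0 - Eb/N0_req = 15.3766 - 7.9 = 7.4766 dB (link closes)

7.4766 dB


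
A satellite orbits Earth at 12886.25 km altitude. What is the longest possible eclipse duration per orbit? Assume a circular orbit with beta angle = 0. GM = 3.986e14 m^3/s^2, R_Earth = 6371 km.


r = 19257.2500 km
T = 443.2527 min
Eclipse fraction = arcsin(R_E/r)/pi = arcsin(6371.0000/19257.2500)/pi
= arcsin(0.3308364)/pi = 0.1073308
Eclipse duration = 0.1073308 * 443.2527 = 47.5747 min

47.5747 minutes


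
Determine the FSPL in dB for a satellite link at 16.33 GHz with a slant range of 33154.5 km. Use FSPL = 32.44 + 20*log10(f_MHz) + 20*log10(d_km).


f = 16.33 GHz = 16330.0000 MHz
d = 33154.5 km
FSPL = 32.44 + 20*log10(16330.0000) + 20*log10(33154.5)
FSPL = 32.44 + 84.2597 + 90.4108
FSPL = 207.1106 dB

207.1106 dB


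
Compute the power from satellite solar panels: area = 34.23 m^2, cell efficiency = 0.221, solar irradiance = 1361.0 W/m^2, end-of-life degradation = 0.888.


P = area * eta * S * degradation
P = 34.23 * 0.221 * 1361.0 * 0.888
P = 9142.6115 W

9142.6115 W


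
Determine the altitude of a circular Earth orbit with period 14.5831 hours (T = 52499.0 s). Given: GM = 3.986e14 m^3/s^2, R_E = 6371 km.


T = 52499.0 s
r = (mu*T^2/(4*pi^2))^(1/3) = (3.986e14 * 52499.0^2 / (4*pi^2))^(1/3)
r = 3.0303529e+07 m = 30303.5290 km
alt = r - R_E = 30303.5290 - 6371 = 23932.5290 km

23932.5290 km


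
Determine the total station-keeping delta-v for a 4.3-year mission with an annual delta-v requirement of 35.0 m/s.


dV = rate * years = 35.0 * 4.3
dV = 150.5000 m/s

150.5000 m/s


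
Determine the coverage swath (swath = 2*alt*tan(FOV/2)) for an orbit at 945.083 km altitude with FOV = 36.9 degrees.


FOV = 36.9 deg = 0.6440265 rad
swath = 2 * alt * tan(FOV/2) = 2 * 945.083 * tan(0.3220132)
swath = 2 * 945.083 * 0.3336252
swath = 630.6071 km

630.6071 km


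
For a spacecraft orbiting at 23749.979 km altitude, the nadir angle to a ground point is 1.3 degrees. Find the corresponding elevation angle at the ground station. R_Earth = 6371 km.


r = R_E + alt = 30120.9790 km
Law of sines in the satellite / Earth-center / ground-point triangle:
  sin(nadir)/R_E = sin(90 + el)/r  =>  cos(el) = (r/R_E)*sin(nadir)
cos(el) = (30120.9790 / 6371.0000) * sin(1.3 deg) = 0.1072618
el = arccos(0.1072618) = 83.8425 deg
(Earth-central angle = 90 - nadir - el = 4.8575 deg)

83.8425 degrees


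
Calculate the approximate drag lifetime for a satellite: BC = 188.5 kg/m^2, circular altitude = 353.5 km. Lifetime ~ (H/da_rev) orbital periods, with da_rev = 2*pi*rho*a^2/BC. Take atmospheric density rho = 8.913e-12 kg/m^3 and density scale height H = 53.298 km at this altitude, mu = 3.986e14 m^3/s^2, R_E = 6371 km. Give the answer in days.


a = R_E + alt = 6724.5000 km = 6.7245e+06 m
da_rev = 2*pi*rho*a^2/BC = 2*pi*8.913e-12*(6.7245e+06)^2/188.5 = 13.434219 m per revolution
N = H/da_rev = 53298.0000 m / 13.434219 m = 3967.3316 revolutions
P = 2*pi*sqrt(a^3/mu) = 5487.8372 s
lifetime = N*P = 3967.3316 * 5487.8372 = 2.177207e+07 s = 251.9915 days

251.9915 days


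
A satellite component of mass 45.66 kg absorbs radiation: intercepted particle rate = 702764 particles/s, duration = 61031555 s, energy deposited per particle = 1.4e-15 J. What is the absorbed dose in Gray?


Total energy deposited = rate * time * E_per
  = 702764 * 61031555 * 1.4e-15 = 0.06004709 J
Dose = E_total / mass = 0.06004709 / 45.66
Dose = 0.001315092 Gy

0.0013 Gy


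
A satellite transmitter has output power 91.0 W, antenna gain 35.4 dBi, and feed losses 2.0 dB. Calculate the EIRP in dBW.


Pt = 91.0 W = 19.5904 dBW
EIRP = Pt_dBW + Gt - losses = 19.5904 + 35.4 - 2.0 = 52.9904 dBW

52.9904 dBW


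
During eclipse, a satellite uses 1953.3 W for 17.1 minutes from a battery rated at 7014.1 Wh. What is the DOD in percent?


E_used = P * t / 60 = 1953.3 * 17.1 / 60 = 556.6905 Wh
DOD = E_used / E_total * 100 = 556.6905 / 7014.1 * 100
DOD = 7.9367 %

7.9367 %


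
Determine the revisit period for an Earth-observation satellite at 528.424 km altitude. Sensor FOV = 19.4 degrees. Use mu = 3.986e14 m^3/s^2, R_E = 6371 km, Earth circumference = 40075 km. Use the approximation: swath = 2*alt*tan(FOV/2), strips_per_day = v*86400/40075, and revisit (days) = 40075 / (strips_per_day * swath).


swath = 2*528.424*tan(0.1692969) = 180.6503 km
v = sqrt(mu/r) = 7600.8512 m/s = 7.6009 km/s
strips/day = v*86400/40075 = 7.6009*86400/40075 = 16.3871
coverage/day = strips * swath = 16.3871 * 180.6503 = 2960.3374 km
revisit = 40075 / 2960.3374 = 13.5373 days

13.5373 days


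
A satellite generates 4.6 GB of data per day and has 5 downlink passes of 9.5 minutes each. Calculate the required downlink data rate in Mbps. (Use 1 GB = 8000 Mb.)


total contact time = 5 * 9.5 * 60 = 2850.0000 s
data = 4.6 GB = 36800.0000 Mb
rate = 36800.0000 / 2850.0000 = 12.9123 Mbps

12.9123 Mbps


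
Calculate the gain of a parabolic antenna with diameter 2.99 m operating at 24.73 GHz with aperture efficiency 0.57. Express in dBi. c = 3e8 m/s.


lambda = c/f = 3e8 / 2.473e+10 = 0.01213101 m
G = eta*(pi*D/lambda)^2 = 0.57*(pi*2.99/0.01213101)^2
G = 341761.1568 (linear)
G = 10*log10(341761.1568) = 55.3372 dBi

55.3372 dBi


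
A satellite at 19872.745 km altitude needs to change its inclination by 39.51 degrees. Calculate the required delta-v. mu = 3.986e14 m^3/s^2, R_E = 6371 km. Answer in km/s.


r = 26243.7450 km = 2.6243745e+07 m
V = sqrt(mu/r) = 3897.2274 m/s
di = 39.51 deg = 0.6895796 rad
dV = 2*V*sin(di/2) = 2*3897.2274*sin(0.3447898)
dV = 2634.5167 m/s = 2.6345 km/s

2.6345 km/s


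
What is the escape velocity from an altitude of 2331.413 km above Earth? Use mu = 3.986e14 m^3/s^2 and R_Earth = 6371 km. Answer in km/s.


r = 6371.0 + 2331.413 = 8702.4130 km = 8.702413e+06 m
v_esc = sqrt(2*mu/r) = sqrt(2*3.986e14 / 8.702413e+06)
v_esc = 9571.1429 m/s = 9.5711 km/s

9.5711 km/s


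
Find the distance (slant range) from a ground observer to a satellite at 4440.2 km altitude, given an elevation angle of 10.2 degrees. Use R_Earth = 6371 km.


h = 4440.2 km, el = 10.2 deg
d = -R_E*sin(el) + sqrt((R_E*sin(el))^2 + 2*R_E*h + h^2)
d = -6371.0000*sin(0.1780236) + sqrt((6371.0000*0.1770847)^2 + 2*6371.0000*4440.2 + 4440.2^2)
d = 7678.9070 km

7678.9070 km


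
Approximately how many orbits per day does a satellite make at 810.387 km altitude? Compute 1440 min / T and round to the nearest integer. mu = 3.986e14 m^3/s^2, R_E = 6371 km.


r = 7.181387e+06 m
T = 2*pi*sqrt(r^3/mu) = 6056.5278 s = 100.9421 min
revs/day = 1440 / 100.9421 = 14.2656
Rounded: 14 revolutions per day

14 revolutions per day


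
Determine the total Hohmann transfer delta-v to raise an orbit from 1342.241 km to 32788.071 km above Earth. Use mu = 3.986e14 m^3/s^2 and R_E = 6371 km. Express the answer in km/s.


r1 = 7713.2410 km = 7.713241e+06 m
r2 = 39159.0710 km = 3.9159071e+07 m
dv1 = sqrt(mu/r1)*(sqrt(2*r2/(r1+r2)) - 1) = 2103.6022 m/s
dv2 = sqrt(mu/r2)*(1 - sqrt(2*r1/(r1+r2))) = 1360.1309 m/s
total dv = |dv1| + |dv2| = 2103.6022 + 1360.1309 = 3463.7330 m/s = 3.4637 km/s

3.4637 km/s


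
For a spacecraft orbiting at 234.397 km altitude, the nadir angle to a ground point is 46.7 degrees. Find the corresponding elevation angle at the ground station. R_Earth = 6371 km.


r = R_E + alt = 6605.3970 km
Law of sines in the satellite / Earth-center / ground-point triangle:
  sin(nadir)/R_E = sin(90 + el)/r  =>  cos(el) = (r/R_E)*sin(nadir)
cos(el) = (6605.3970 / 6371.0000) * sin(46.7 deg) = 0.7545484
el = arccos(0.7545484) = 41.0141 deg
(Earth-central angle = 90 - nadir - el = 2.2859 deg)

41.0141 degrees


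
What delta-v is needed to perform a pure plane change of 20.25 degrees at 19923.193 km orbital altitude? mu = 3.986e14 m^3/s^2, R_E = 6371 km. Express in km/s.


r = 26294.1930 km = 2.6294193e+07 m
V = sqrt(mu/r) = 3893.4870 m/s
di = 20.25 deg = 0.3534292 rad
dV = 2*V*sin(di/2) = 2*3893.4870*sin(0.1767146)
dV = 1368.9210 m/s = 1.3689 km/s

1.3689 km/s


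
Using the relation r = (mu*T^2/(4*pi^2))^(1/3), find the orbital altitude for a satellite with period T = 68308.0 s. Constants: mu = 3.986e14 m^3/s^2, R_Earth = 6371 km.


T = 68308.0 s
r = (mu*T^2/(4*pi^2))^(1/3) = (3.986e14 * 68308.0^2 / (4*pi^2))^(1/3)
r = 3.6116603e+07 m = 36116.6033 km
alt = r - R_E = 36116.6033 - 6371 = 29745.6033 km

29745.6033 km


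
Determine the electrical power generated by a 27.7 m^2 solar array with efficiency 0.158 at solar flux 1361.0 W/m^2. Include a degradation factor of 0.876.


P = area * eta * S * degradation
P = 27.7 * 0.158 * 1361.0 * 0.876
P = 5217.9401 W

5217.9401 W


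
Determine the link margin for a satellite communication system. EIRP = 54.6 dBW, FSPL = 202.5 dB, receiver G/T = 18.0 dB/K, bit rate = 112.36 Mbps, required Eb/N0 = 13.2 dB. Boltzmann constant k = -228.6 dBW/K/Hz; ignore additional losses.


C/N0 = EIRP - FSPL + G/T - k = 54.6 - 202.5 + 18.0 - (-228.6)
C/N0 = 98.7000 dB-Hz
R_b = 112.36 Mbps = 1.1236e+08 bps -> 10*log10(R_b) = 80.5061 dB-Hz
Eb/N0 = C/N0 - 10*log10(R_b) = 98.7000 - 80.5061 = 18.1939 dB
Margin = Eb/N0 - Eb/N0_req = 18.1939 - 13.2 = 4.9939 dB (link closes)

4.9939 dB


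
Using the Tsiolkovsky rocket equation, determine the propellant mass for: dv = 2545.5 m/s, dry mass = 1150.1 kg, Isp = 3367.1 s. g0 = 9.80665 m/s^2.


ve = Isp * g0 = 3367.1 * 9.80665 = 33019.971215 m/s
mass ratio = exp(dv/ve) = exp(2545.5/33019.971215) = 1.08013897
m_prop = m_dry * (mr - 1) = 1150.1 * (1.08013897 - 1)
m_prop = 92.1678 kg

92.1678 kg


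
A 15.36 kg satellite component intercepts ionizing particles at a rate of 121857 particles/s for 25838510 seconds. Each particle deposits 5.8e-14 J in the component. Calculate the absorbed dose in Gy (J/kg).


Total energy deposited = rate * time * E_per
  = 121857 * 25838510 * 5.8e-14 = 0.182619 J
Dose = E_total / mass = 0.182619 / 15.36
Dose = 0.01188926 Gy

0.0119 Gy


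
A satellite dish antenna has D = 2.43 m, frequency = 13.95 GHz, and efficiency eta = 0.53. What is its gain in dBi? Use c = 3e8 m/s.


lambda = c/f = 3e8 / 1.395e+10 = 0.02150538 m
G = eta*(pi*D/lambda)^2 = 0.53*(pi*2.43/0.02150538)^2
G = 66787.3279 (linear)
G = 10*log10(66787.3279) = 48.2469 dBi

48.2469 dBi


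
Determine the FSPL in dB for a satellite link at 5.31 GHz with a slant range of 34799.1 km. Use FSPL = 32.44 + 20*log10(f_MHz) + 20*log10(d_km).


f = 5.31 GHz = 5310.0000 MHz
d = 34799.1 km
FSPL = 32.44 + 20*log10(5310.0000) + 20*log10(34799.1)
FSPL = 32.44 + 74.5019 + 90.8314
FSPL = 197.7733 dB

197.7733 dB


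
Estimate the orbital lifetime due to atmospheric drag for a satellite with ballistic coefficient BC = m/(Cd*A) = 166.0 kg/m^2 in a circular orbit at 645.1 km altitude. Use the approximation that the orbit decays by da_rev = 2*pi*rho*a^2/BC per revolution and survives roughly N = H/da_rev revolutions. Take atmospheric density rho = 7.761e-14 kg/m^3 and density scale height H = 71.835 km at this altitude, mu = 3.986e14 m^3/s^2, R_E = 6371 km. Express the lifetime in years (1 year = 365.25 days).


a = R_E + alt = 7016.1000 km = 7.0161e+06 m
da_rev = 2*pi*rho*a^2/BC = 2*pi*7.761e-14*(7.0161e+06)^2/166.0 = 0.144604232 m per revolution
N = H/da_rev = 71835.0000 m / 0.144604232 m = 496769.6920 revolutions
P = 2*pi*sqrt(a^3/mu) = 5848.6398 s
lifetime = N*P = 496769.6920 * 5848.6398 = 2.905427e+09 s = 33627.6273 days
years = 33627.6273 / 365.25 = 92.0674 years

92.0674 years


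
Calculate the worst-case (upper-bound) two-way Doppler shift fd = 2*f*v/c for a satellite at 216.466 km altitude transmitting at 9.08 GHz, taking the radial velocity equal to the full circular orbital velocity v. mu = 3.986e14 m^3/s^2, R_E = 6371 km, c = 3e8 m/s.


r = 6.587466e+06 m
v = sqrt(mu/r) = 7778.7435 m/s (worst-case radial velocity)
f = 9.08 GHz = 9.08e+09 Hz
fd = 2*f*v/c = 2*9.08e+09*7778.7435/3.0e+08
fd = 470873.2762 Hz

470873.2762 Hz


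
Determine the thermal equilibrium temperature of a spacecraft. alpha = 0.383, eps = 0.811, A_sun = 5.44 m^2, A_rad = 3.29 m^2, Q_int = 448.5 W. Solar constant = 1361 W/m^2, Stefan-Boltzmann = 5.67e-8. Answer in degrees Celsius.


Numerator = alpha*S*A_sun + Q_int = 0.383*1361*5.44 + 448.5 = 3284.1707 W
Denominator = eps*sigma*A_rad = 0.811*5.67e-8*3.29 = 1.5128637e-07 W/K^4
T^4 = 2.1708305e+10 K^4
T = 383.8455 K = 110.6955 C

110.6955 degrees Celsius


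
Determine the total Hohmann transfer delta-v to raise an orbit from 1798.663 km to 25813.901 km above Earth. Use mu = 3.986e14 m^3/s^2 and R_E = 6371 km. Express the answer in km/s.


r1 = 8169.6630 km = 8.169663e+06 m
r2 = 32184.9010 km = 3.2184901e+07 m
dv1 = sqrt(mu/r1)*(sqrt(2*r2/(r1+r2)) - 1) = 1836.8811 m/s
dv2 = sqrt(mu/r2)*(1 - sqrt(2*r1/(r1+r2))) = 1279.8835 m/s
total dv = |dv1| + |dv2| = 1836.8811 + 1279.8835 = 3116.7646 m/s = 3.1168 km/s

3.1168 km/s


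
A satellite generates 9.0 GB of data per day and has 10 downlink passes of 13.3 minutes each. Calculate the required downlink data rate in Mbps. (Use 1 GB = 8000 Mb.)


total contact time = 10 * 13.3 * 60 = 7980.0000 s
data = 9.0 GB = 72000.0000 Mb
rate = 72000.0000 / 7980.0000 = 9.0226 Mbps

9.0226 Mbps


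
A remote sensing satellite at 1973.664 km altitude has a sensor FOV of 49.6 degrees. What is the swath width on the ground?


FOV = 49.6 deg = 0.8656833 rad
swath = 2 * alt * tan(FOV/2) = 2 * 1973.664 * tan(0.4328417)
swath = 2 * 1973.664 * 0.4620649
swath = 1823.9216 km

1823.9216 km


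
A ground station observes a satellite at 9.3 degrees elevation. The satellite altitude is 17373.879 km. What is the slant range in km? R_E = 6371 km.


h = 17373.879 km, el = 9.3 deg
d = -R_E*sin(el) + sqrt((R_E*sin(el))^2 + 2*R_E*h + h^2)
d = -6371.0000*sin(0.1623156) + sqrt((6371.0000*0.1616038)^2 + 2*6371.0000*17373.879 + 17373.879^2)
d = 21867.7946 km

21867.7946 km


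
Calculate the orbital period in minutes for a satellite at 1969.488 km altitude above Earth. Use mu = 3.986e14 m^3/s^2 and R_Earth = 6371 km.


r = 8340.4880 km = 8.340488e+06 m
T = 2*pi*sqrt(r^3/mu) = 2*pi*sqrt(5.8019554e+20 / 3.986e14)
T = 7580.5098 s = 126.3418 min

126.3418 minutes


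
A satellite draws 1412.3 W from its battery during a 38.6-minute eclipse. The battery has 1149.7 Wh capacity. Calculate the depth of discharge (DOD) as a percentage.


E_used = P * t / 60 = 1412.3 * 38.6 / 60 = 908.5797 Wh
DOD = E_used / E_total * 100 = 908.5797 / 1149.7 * 100
DOD = 79.0275 %

79.0275 %


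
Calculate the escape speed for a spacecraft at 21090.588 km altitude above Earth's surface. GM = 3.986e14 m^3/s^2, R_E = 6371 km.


r = 6371.0 + 21090.588 = 27461.5880 km = 2.7461588e+07 m
v_esc = sqrt(2*mu/r) = sqrt(2*3.986e14 / 2.7461588e+07)
v_esc = 5387.9161 m/s = 5.3879 km/s

5.3879 km/s


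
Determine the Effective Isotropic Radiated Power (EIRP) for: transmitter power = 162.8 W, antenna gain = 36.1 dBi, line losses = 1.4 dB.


Pt = 162.8 W = 22.1165 dBW
EIRP = Pt_dBW + Gt - losses = 22.1165 + 36.1 - 1.4 = 56.8165 dBW

56.8165 dBW


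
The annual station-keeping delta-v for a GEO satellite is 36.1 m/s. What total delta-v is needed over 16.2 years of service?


dV = rate * years = 36.1 * 16.2
dV = 584.8200 m/s

584.8200 m/s


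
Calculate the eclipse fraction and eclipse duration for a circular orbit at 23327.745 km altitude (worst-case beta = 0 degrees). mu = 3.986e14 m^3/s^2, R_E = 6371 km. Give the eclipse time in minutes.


r = 29698.7450 km
T = 848.9207 min
Eclipse fraction = arcsin(R_E/r)/pi = arcsin(6371.0000/29698.7450)/pi
= arcsin(0.2145208)/pi = 0.06881899
Eclipse duration = 0.06881899 * 848.9207 = 58.4219 min

58.4219 minutes


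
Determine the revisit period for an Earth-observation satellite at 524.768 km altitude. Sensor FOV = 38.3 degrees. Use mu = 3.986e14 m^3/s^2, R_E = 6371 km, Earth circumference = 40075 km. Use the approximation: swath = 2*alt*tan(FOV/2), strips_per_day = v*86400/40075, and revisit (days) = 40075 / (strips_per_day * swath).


swath = 2*524.768*tan(0.3342306) = 364.4605 km
v = sqrt(mu/r) = 7602.8658 m/s = 7.6029 km/s
strips/day = v*86400/40075 = 7.6029*86400/40075 = 16.3915
coverage/day = strips * swath = 16.3915 * 364.4605 = 5974.0376 km
revisit = 40075 / 5974.0376 = 6.7082 days

6.7082 days


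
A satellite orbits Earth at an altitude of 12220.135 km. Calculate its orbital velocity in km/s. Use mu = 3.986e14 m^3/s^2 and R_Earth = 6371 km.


r = R_E + alt = 6371.0 + 12220.135 = 18591.1350 km = 1.8591135e+07 m
v = sqrt(mu/r) = sqrt(3.986e14 / 1.8591135e+07) = 4630.3700 m/s = 4.6304 km/s

4.6304 km/s


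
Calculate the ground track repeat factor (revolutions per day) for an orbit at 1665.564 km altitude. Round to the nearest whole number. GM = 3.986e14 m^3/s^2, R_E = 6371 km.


r = 8.036564e+06 m
T = 2*pi*sqrt(r^3/mu) = 7169.9616 s = 119.4994 min
revs/day = 1440 / 119.4994 = 12.0503
Rounded: 12 revolutions per day

12 revolutions per day


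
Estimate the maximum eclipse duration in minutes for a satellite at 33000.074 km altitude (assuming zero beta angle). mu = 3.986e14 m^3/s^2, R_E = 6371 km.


r = 39371.0740 km
T = 1295.7639 min
Eclipse fraction = arcsin(R_E/r)/pi = arcsin(6371.0000/39371.0740)/pi
= arcsin(0.1618193)/pi = 0.05173617
Eclipse duration = 0.05173617 * 1295.7639 = 67.0379 min

67.0379 minutes


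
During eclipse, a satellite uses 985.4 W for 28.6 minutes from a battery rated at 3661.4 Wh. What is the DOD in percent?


E_used = P * t / 60 = 985.4 * 28.6 / 60 = 469.7073 Wh
DOD = E_used / E_total * 100 = 469.7073 / 3661.4 * 100
DOD = 12.8286 %

12.8286 %


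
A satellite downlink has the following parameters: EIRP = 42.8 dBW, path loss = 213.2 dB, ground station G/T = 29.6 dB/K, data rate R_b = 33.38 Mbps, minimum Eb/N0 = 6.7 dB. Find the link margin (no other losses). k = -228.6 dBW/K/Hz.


C/N0 = EIRP - FSPL + G/T - k = 42.8 - 213.2 + 29.6 - (-228.6)
C/N0 = 87.8000 dB-Hz
R_b = 33.38 Mbps = 3.338e+07 bps -> 10*log10(R_b) = 75.2349 dB-Hz
Eb/N0 = C/N0 - 10*log10(R_b) = 87.8000 - 75.2349 = 12.5651 dB
Margin = Eb/N0 - Eb/N0_req = 12.5651 - 6.7 = 5.8651 dB (link closes)

5.8651 dB


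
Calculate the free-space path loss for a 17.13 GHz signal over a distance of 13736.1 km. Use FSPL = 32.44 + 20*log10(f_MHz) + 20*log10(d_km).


f = 17.13 GHz = 17130.0000 MHz
d = 13736.1 km
FSPL = 32.44 + 20*log10(17130.0000) + 20*log10(13736.1)
FSPL = 32.44 + 84.6751 + 82.7573
FSPL = 199.8724 dB

199.8724 dB


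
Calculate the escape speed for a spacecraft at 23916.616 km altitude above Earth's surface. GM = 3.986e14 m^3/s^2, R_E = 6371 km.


r = 6371.0 + 23916.616 = 30287.6160 km = 3.0287616e+07 m
v_esc = sqrt(2*mu/r) = sqrt(2*3.986e14 / 3.0287616e+07)
v_esc = 5130.3985 m/s = 5.1304 km/s

5.1304 km/s


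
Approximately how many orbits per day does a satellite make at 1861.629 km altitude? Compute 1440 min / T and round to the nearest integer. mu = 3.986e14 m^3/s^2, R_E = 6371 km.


r = 8.232629e+06 m
T = 2*pi*sqrt(r^3/mu) = 7433.9398 s = 123.8990 min
revs/day = 1440 / 123.8990 = 11.6224
Rounded: 12 revolutions per day

12 revolutions per day


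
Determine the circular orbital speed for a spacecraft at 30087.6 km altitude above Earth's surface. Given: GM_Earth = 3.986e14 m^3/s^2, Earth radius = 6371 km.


r = R_E + alt = 6371.0 + 30087.6 = 36458.6000 km = 3.64586e+07 m
v = sqrt(mu/r) = sqrt(3.986e14 / 3.64586e+07) = 3306.5010 m/s = 3.3065 km/s

3.3065 km/s


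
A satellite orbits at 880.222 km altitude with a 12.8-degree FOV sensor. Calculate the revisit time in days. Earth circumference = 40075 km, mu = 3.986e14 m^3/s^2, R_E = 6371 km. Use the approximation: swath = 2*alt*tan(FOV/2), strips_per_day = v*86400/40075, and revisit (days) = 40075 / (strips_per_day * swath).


swath = 2*880.222*tan(0.1117011) = 197.4654 km
v = sqrt(mu/r) = 7414.1786 m/s = 7.4142 km/s
strips/day = v*86400/40075 = 7.4142*86400/40075 = 15.9847
coverage/day = strips * swath = 15.9847 * 197.4654 = 3156.4168 km
revisit = 40075 / 3156.4168 = 12.6964 days

12.6964 days


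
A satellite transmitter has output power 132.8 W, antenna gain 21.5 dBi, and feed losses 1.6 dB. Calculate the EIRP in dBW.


Pt = 132.8 W = 21.2320 dBW
EIRP = Pt_dBW + Gt - losses = 21.2320 + 21.5 - 1.6 = 41.1320 dBW

41.1320 dBW


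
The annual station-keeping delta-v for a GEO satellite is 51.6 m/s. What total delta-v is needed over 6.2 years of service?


dV = rate * years = 51.6 * 6.2
dV = 319.9200 m/s

319.9200 m/s


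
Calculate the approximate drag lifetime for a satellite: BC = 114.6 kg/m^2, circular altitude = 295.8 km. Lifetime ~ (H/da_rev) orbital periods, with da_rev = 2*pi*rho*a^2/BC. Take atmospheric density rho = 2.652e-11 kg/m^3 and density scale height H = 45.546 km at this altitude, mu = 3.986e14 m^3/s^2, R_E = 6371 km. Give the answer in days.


a = R_E + alt = 6666.8000 km = 6.6668e+06 m
da_rev = 2*pi*rho*a^2/BC = 2*pi*2.652e-11*(6.6668e+06)^2/114.6 = 64.625457 m per revolution
N = H/da_rev = 45546.0000 m / 64.625457 m = 704.7687 revolutions
P = 2*pi*sqrt(a^3/mu) = 5417.3558 s
lifetime = N*P = 704.7687 * 5417.3558 = 3.8179829e+06 s = 44.1896 days

44.1896 days


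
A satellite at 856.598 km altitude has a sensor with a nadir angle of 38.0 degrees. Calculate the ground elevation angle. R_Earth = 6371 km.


r = R_E + alt = 7227.5980 km
Law of sines in the satellite / Earth-center / ground-point triangle:
  sin(nadir)/R_E = sin(90 + el)/r  =>  cos(el) = (r/R_E)*sin(nadir)
cos(el) = (7227.5980 / 6371.0000) * sin(38.0 deg) = 0.6984388
el = arccos(0.6984388) = 45.6981 deg
(Earth-central angle = 90 - nadir - el = 6.3019 deg)

45.6981 degrees


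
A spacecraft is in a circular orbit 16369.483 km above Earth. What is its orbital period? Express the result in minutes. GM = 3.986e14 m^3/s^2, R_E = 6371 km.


r = 22740.4830 km = 2.2740483e+07 m
T = 2*pi*sqrt(r^3/mu) = 2*pi*sqrt(1.1759776e+22 / 3.986e14)
T = 34127.9929 s = 568.7999 min

568.7999 minutes


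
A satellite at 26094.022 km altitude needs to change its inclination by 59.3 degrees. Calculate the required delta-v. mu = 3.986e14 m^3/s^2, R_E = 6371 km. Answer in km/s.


r = 32465.0220 km = 3.2465022e+07 m
V = sqrt(mu/r) = 3503.9734 m/s
di = 59.3 deg = 1.0350 rad
dV = 2*V*sin(di/2) = 2*3503.9734*sin(0.5174901)
dV = 3466.8344 m/s = 3.4668 km/s

3.4668 km/s


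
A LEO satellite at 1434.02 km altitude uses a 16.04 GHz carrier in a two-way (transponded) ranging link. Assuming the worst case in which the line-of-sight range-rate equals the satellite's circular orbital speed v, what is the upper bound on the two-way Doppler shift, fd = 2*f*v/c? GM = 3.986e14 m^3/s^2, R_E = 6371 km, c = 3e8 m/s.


r = 7.80502e+06 m
v = sqrt(mu/r) = 7146.3065 m/s (worst-case radial velocity)
f = 16.04 GHz = 1.604e+10 Hz
fd = 2*f*v/c = 2*1.604e+10*7146.3065/3.0e+08
fd = 764178.3719 Hz

764178.3719 Hz


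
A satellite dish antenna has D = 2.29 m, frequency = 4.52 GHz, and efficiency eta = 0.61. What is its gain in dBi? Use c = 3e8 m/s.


lambda = c/f = 3e8 / 4.52e+09 = 0.06637168 m
G = eta*(pi*D/lambda)^2 = 0.61*(pi*2.29/0.06637168)^2
G = 7166.9588 (linear)
G = 10*log10(7166.9588) = 38.5533 dBi

38.5533 dBi


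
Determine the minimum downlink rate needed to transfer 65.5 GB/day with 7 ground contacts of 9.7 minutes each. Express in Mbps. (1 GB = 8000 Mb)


total contact time = 7 * 9.7 * 60 = 4074.0000 s
data = 65.5 GB = 524000.0000 Mb
rate = 524000.0000 / 4074.0000 = 128.6205 Mbps

128.6205 Mbps


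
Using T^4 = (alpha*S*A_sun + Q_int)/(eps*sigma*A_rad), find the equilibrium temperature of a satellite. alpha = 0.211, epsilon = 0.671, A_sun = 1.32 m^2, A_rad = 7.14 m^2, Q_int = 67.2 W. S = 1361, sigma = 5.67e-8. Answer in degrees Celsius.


Numerator = alpha*S*A_sun + Q_int = 0.211*1361*1.32 + 67.2 = 446.2657 W
Denominator = eps*sigma*A_rad = 0.671*5.67e-8*7.14 = 2.716463e-07 W/K^4
T^4 = 1.6428191e+09 K^4
T = 201.3249 K = -71.8251 C

-71.8251 degrees Celsius


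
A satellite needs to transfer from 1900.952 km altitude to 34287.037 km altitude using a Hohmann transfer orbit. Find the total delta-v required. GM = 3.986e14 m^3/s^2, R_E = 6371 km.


r1 = 8271.9520 km = 8.271952e+06 m
r2 = 40658.0370 km = 4.0658037e+07 m
dv1 = sqrt(mu/r1)*(sqrt(2*r2/(r1+r2)) - 1) = 2007.1291 m/s
dv2 = sqrt(mu/r2)*(1 - sqrt(2*r1/(r1+r2))) = 1310.4375 m/s
total dv = |dv1| + |dv2| = 2007.1291 + 1310.4375 = 3317.5666 m/s = 3.3176 km/s

3.3176 km/s


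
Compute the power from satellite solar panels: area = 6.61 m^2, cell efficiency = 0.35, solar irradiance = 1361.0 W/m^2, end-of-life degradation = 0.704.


P = area * eta * S * degradation
P = 6.61 * 0.35 * 1361.0 * 0.704
P = 2216.6661 W

2216.6661 W


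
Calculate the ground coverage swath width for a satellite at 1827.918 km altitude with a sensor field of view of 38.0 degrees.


FOV = 38.0 deg = 0.6632251 rad
swath = 2 * alt * tan(FOV/2) = 2 * 1827.918 * tan(0.3316126)
swath = 2 * 1827.918 * 0.3443276
swath = 1258.8053 km

1258.8053 km


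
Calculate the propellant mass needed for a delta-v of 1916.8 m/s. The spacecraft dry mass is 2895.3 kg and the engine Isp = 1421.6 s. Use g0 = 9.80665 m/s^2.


ve = Isp * g0 = 1421.6 * 9.80665 = 13941.133640 m/s
mass ratio = exp(dv/ve) = exp(1916.8/13941.133640) = 1.14739299
m_prop = m_dry * (mr - 1) = 2895.3 * (1.14739299 - 1)
m_prop = 426.7469 kg

426.7469 kg


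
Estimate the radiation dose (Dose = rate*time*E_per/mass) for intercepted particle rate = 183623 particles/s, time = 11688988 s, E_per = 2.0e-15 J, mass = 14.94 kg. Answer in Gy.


Total energy deposited = rate * time * E_per
  = 183623 * 11688988 * 2.0e-15 = 0.004292734 J
Dose = E_total / mass = 0.004292734 / 14.94
Dose = 2.873316e-04 Gy

2.8733e-04 Gy


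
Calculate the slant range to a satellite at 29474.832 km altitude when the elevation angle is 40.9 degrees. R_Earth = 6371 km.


h = 29474.832 km, el = 40.9 deg
d = -R_E*sin(el) + sqrt((R_E*sin(el))^2 + 2*R_E*h + h^2)
d = -6371.0000*sin(0.7138397) + sqrt((6371.0000*0.6547408)^2 + 2*6371.0000*29474.832 + 29474.832^2)
d = 31349.5447 km

31349.5447 km


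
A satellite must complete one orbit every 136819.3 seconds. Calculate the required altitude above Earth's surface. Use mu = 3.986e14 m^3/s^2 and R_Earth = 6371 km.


T = 136819.3 s
r = (mu*T^2/(4*pi^2))^(1/3) = (3.986e14 * 136819.3^2 / (4*pi^2))^(1/3)
r = 5.7388397e+07 m = 57388.3972 km
alt = r - R_E = 57388.3972 - 6371 = 51017.3972 km

51017.3972 km


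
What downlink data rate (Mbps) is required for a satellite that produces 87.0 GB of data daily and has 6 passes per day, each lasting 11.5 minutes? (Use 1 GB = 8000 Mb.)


total contact time = 6 * 11.5 * 60 = 4140.0000 s
data = 87.0 GB = 696000.0000 Mb
rate = 696000.0000 / 4140.0000 = 168.1159 Mbps

168.1159 Mbps


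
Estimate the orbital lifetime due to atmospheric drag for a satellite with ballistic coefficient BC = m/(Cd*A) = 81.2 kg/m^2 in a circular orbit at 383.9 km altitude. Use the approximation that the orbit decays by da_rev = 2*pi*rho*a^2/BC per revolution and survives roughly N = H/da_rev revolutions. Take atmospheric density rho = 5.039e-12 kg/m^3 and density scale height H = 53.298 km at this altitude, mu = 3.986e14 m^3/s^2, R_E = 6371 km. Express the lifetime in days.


a = R_E + alt = 6754.9000 km = 6.7549e+06 m
da_rev = 2*pi*rho*a^2/BC = 2*pi*5.039e-12*(6.7549e+06)^2/81.2 = 17.791233 m per revolution
N = H/da_rev = 53298.0000 m / 17.791233 m = 2995.7452 revolutions
P = 2*pi*sqrt(a^3/mu) = 5525.0932 s
lifetime = N*P = 2995.7452 * 5525.0932 = 1.6551771e+07 s = 191.5714 days

191.5714 days


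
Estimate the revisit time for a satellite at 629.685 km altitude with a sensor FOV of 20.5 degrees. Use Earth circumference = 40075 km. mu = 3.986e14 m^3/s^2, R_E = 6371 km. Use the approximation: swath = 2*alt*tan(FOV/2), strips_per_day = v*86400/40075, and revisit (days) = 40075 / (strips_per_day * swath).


swath = 2*629.685*tan(0.1788962) = 227.7312 km
v = sqrt(mu/r) = 7545.6799 m/s = 7.5457 km/s
strips/day = v*86400/40075 = 7.5457*86400/40075 = 16.2682
coverage/day = strips * swath = 16.2682 * 227.7312 = 3704.7688 km
revisit = 40075 / 3704.7688 = 10.8171 days

10.8171 days


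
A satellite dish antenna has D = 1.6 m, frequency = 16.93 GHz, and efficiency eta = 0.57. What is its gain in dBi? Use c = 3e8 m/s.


lambda = c/f = 3e8 / 1.693e+10 = 0.01772002 m
G = eta*(pi*D/lambda)^2 = 0.57*(pi*1.6/0.01772002)^2
G = 45865.4832 (linear)
G = 10*log10(45865.4832) = 46.6149 dBi

46.6149 dBi


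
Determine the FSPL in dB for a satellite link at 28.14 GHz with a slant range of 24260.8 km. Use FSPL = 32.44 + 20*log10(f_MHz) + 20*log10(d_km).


f = 28.14 GHz = 28140.0000 MHz
d = 24260.8 km
FSPL = 32.44 + 20*log10(28140.0000) + 20*log10(24260.8)
FSPL = 32.44 + 88.9865 + 87.6981
FSPL = 209.1246 dB

209.1246 dB


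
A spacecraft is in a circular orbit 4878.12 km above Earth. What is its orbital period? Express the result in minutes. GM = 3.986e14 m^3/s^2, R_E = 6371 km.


r = 11249.1200 km = 1.124912e+07 m
T = 2*pi*sqrt(r^3/mu) = 2*pi*sqrt(1.423494e+21 / 3.986e14)
T = 11873.7813 s = 197.8964 min

197.8964 minutes


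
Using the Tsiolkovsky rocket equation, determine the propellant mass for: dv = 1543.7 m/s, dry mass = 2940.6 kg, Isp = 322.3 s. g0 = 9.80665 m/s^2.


ve = Isp * g0 = 322.3 * 9.80665 = 3160.683295 m/s
mass ratio = exp(dv/ve) = exp(1543.7/3160.683295) = 1.62971809
m_prop = m_dry * (mr - 1) = 2940.6 * (1.62971809 - 1)
m_prop = 1851.7490 kg

1851.7490 kg


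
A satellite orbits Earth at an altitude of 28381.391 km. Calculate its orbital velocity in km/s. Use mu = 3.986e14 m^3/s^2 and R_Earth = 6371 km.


r = R_E + alt = 6371.0 + 28381.391 = 34752.3910 km = 3.4752391e+07 m
v = sqrt(mu/r) = sqrt(3.986e14 / 3.4752391e+07) = 3386.6967 m/s = 3.3867 km/s

3.3867 km/s


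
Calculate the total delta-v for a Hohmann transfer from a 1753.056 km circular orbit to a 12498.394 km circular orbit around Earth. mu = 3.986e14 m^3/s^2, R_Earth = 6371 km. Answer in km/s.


r1 = 8124.0560 km = 8.124056e+06 m
r2 = 18869.3940 km = 1.8869394e+07 m
dv1 = sqrt(mu/r1)*(sqrt(2*r2/(r1+r2)) - 1) = 1277.6425 m/s
dv2 = sqrt(mu/r2)*(1 - sqrt(2*r1/(r1+r2))) = 1030.2615 m/s
total dv = |dv1| + |dv2| = 1277.6425 + 1030.2615 = 2307.9040 m/s = 2.3079 km/s

2.3079 km/s


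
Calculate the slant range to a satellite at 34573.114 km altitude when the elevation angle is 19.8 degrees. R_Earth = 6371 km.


h = 34573.114 km, el = 19.8 deg
d = -R_E*sin(el) + sqrt((R_E*sin(el))^2 + 2*R_E*h + h^2)
d = -6371.0000*sin(0.3455752) + sqrt((6371.0000*0.3387379)^2 + 2*6371.0000*34573.114 + 34573.114^2)
d = 38344.8416 km

38344.8416 km


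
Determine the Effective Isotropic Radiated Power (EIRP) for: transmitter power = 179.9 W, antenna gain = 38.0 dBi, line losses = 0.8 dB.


Pt = 179.9 W = 22.5503 dBW
EIRP = Pt_dBW + Gt - losses = 22.5503 + 38.0 - 0.8 = 59.7503 dBW

59.7503 dBW


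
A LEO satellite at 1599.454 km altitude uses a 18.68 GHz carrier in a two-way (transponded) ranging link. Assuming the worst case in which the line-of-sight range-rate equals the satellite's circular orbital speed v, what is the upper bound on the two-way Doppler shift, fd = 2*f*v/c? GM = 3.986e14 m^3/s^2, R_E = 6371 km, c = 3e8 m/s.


r = 7.970454e+06 m
v = sqrt(mu/r) = 7071.7536 m/s (worst-case radial velocity)
f = 18.68 GHz = 1.868e+10 Hz
fd = 2*f*v/c = 2*1.868e+10*7071.7536/3.0e+08
fd = 880669.0425 Hz

880669.0425 Hz


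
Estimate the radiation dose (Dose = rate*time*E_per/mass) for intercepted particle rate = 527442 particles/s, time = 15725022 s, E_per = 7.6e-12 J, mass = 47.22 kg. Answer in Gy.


Total energy deposited = rate * time * E_per
  = 527442 * 15725022 * 7.6e-12 = 63.0347 J
Dose = E_total / mass = 63.0347 / 47.22
Dose = 1.3349 Gy

1.3349 Gy


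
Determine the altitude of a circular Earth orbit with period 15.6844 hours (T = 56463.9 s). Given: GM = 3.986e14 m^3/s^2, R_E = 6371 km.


T = 56463.9 s
r = (mu*T^2/(4*pi^2))^(1/3) = (3.986e14 * 56463.9^2 / (4*pi^2))^(1/3)
r = 3.1810691e+07 m = 31810.6908 km
alt = r - R_E = 31810.6908 - 6371 = 25439.6908 km

25439.6908 km


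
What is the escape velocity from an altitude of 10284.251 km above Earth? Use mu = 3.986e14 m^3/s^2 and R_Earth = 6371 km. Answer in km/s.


r = 6371.0 + 10284.251 = 16655.2510 km = 1.6655251e+07 m
v_esc = sqrt(2*mu/r) = sqrt(2*3.986e14 / 1.6655251e+07)
v_esc = 6918.4380 m/s = 6.9184 km/s

6.9184 km/s


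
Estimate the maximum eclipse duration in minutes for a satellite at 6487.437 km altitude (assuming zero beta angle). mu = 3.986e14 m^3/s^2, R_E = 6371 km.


r = 12858.4370 km
T = 241.8479 min
Eclipse fraction = arcsin(R_E/r)/pi = arcsin(6371.0000/12858.4370)/pi
= arcsin(0.4954724)/pi = 0.165005
Eclipse duration = 0.165005 * 241.8479 = 39.9061 min

39.9061 minutes


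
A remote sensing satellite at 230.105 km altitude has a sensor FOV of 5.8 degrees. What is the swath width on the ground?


FOV = 5.8 deg = 0.1012291 rad
swath = 2 * alt * tan(FOV/2) = 2 * 230.105 * tan(0.05061455)
swath = 2 * 230.105 * 0.05065781
swath = 23.3132 km

23.3132 km


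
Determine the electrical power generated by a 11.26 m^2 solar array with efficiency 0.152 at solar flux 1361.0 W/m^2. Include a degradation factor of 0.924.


P = area * eta * S * degradation
P = 11.26 * 0.152 * 1361.0 * 0.924
P = 2152.3459 W

2152.3459 W


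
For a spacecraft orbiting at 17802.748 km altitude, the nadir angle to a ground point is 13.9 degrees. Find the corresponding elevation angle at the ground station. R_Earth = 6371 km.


r = R_E + alt = 24173.7480 km
Law of sines in the satellite / Earth-center / ground-point triangle:
  sin(nadir)/R_E = sin(90 + el)/r  =>  cos(el) = (r/R_E)*sin(nadir)
cos(el) = (24173.7480 / 6371.0000) * sin(13.9 deg) = 0.9115072
el = arccos(0.9115072) = 24.2855 deg
(Earth-central angle = 90 - nadir - el = 51.8145 deg)

24.2855 degrees


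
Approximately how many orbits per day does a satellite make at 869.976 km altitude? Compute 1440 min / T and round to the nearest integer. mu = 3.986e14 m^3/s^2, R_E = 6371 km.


r = 7.240976e+06 m
T = 2*pi*sqrt(r^3/mu) = 6132.0669 s = 102.2011 min
revs/day = 1440 / 102.2011 = 14.0899
Rounded: 14 revolutions per day

14 revolutions per day


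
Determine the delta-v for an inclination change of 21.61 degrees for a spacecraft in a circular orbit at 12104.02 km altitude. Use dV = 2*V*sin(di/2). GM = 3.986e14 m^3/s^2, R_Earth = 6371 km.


r = 18475.0200 km = 1.847502e+07 m
V = sqrt(mu/r) = 4644.8981 m/s
di = 21.61 deg = 0.3771657 rad
dV = 2*V*sin(di/2) = 2*4644.8981*sin(0.1885828)
dV = 1741.5305 m/s = 1.7415 km/s

1.7415 km/s


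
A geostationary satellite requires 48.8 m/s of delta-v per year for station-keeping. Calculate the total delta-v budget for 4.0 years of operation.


dV = rate * years = 48.8 * 4.0
dV = 195.2000 m/s

195.2000 m/s


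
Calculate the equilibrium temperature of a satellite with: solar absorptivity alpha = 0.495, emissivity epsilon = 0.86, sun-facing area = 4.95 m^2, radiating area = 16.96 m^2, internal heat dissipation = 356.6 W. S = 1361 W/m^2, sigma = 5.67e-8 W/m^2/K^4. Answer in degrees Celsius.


Numerator = alpha*S*A_sun + Q_int = 0.495*1361*4.95 + 356.6 = 3691.3903 W
Denominator = eps*sigma*A_rad = 0.86*5.67e-8*16.96 = 8.2700352e-07 W/K^4
T^4 = 4.4635726e+09 K^4
T = 258.4763 K = -14.6737 C

-14.6737 degrees Celsius


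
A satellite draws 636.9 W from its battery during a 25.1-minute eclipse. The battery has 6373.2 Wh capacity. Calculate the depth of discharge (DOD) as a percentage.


E_used = P * t / 60 = 636.9 * 25.1 / 60 = 266.4365 Wh
DOD = E_used / E_total * 100 = 266.4365 / 6373.2 * 100
DOD = 4.1806 %

4.1806 %


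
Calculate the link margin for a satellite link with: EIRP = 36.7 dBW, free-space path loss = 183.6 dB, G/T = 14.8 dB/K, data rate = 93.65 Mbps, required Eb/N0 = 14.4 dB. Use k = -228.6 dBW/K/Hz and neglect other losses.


C/N0 = EIRP - FSPL + G/T - k = 36.7 - 183.6 + 14.8 - (-228.6)
C/N0 = 96.5000 dB-Hz
R_b = 93.65 Mbps = 9.365e+07 bps -> 10*log10(R_b) = 79.7151 dB-Hz
Eb/N0 = C/N0 - 10*log10(R_b) = 96.5000 - 79.7151 = 16.7849 dB
Margin = Eb/N0 - Eb/N0_req = 16.7849 - 14.4 = 2.3849 dB (link closes)

2.3849 dB


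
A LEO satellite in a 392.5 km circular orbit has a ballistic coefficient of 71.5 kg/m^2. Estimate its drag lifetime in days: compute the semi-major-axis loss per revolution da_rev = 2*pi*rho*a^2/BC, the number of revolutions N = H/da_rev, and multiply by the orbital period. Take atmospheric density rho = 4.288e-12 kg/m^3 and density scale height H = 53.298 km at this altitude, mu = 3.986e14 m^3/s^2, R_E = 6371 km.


a = R_E + alt = 6763.5000 km = 6.7635e+06 m
da_rev = 2*pi*rho*a^2/BC = 2*pi*4.288e-12*(6.7635e+06)^2/71.5 = 17.237393 m per revolution
N = H/da_rev = 53298.0000 m / 17.237393 m = 3091.9988 revolutions
P = 2*pi*sqrt(a^3/mu) = 5535.6480 s
lifetime = N*P = 3091.9988 * 5535.6480 = 1.7116217e+07 s = 198.1044 days

198.1044 days
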